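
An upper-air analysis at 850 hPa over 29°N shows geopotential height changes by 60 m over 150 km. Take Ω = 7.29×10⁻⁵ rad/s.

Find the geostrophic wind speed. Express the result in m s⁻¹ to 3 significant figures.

Coriolis parameter at 29°N:
f = 2Ω sin φ = 2 × 7.29×10⁻⁵ × sin 29° = 7.07×10⁻⁵ s⁻¹
Height gradient: |∂Z/∂n| = 60 m / 150000 m = 4.00×10⁻⁴
On a pressure surface, geostrophic balance gives V_g = (g/f)|∂Z/∂n|:
V_g = 9.81 × 4.00×10⁻⁴ / 7.07×10⁻⁵ = 55.5 m/s

55.5 m s⁻¹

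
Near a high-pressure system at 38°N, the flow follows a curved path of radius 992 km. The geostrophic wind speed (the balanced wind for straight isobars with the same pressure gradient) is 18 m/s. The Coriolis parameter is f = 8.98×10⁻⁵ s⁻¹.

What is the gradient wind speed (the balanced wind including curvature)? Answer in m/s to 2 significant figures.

25 m/s

Around a high, pressure-gradient force acts outward with centrifugal, so Coriolis balances both:
fV = (1/ρ)|∂P/∂n| + V²/R  →  V² − fR·V + fR·V_g = 0
With fR = 8.98×10⁻⁵ × 992×10³ m = 89.1 m/s:
V = [fR − √((fR)² − 4 fR V_g)]/2 = [89.1 − √(89.1² − 4×89.1×18)]/2 = 25 m/s
Supergeostrophic (V > V_g = 18 m/s), as expected around a high.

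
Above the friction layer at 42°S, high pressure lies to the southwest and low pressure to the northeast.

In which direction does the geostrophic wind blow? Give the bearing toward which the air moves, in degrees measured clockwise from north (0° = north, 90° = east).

315°

The pressure-gradient force points toward the northeast (bearing 045°).
Geostrophic balance: in the Southern Hemisphere the Coriolis force deflects motion to the left, so the geostrophic wind blows 90° to the left of the pressure-gradient force (low pressure on the right).
Rotating 045° by 90° counterclockwise gives 315° — the wind blows toward the northwest.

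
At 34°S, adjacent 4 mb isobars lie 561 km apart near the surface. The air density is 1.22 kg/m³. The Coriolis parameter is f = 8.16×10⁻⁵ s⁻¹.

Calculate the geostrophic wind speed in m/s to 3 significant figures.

Pressure gradient: |∂P/∂n| = 400 Pa / 561000 m = 7.13×10⁻⁴ Pa/m
Geostrophic balance (pressure-gradient force = Coriolis force):
V_g = (1/(fρ)) |∂P/∂n| = 7.13×10⁻⁴ / (8.16×10⁻⁵ × 1.22) = 7.16 m/s

7.16 m/s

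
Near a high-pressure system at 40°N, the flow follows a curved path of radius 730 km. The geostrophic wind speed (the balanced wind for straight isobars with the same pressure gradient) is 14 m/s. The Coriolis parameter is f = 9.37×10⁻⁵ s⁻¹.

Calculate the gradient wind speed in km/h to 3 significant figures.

70.7 km/h

Around a high, pressure-gradient force acts outward with centrifugal, so Coriolis balances both:
fV = (1/ρ)|∂P/∂n| + V²/R  →  V² − fR·V + fR·V_g = 0
With fR = 9.37×10⁻⁵ × 730×10³ m = 68.4 m/s:
V = [fR − √((fR)² − 4 fR V_g)]/2 = [68.4 − √(68.4² − 4×68.4×14)]/2 = 19.6 m/s
Supergeostrophic (V > V_g = 14 m/s), as expected around a high.
Converting: 19.6 m/s × 3.6 = 70.7 km/h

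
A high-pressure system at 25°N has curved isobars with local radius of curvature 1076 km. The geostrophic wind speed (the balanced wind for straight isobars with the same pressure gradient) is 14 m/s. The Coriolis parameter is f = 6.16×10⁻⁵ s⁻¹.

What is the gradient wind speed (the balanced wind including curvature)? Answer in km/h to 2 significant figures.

72 km/h

Around a high, pressure-gradient force acts outward with centrifugal, so Coriolis balances both:
fV = (1/ρ)|∂P/∂n| + V²/R  →  V² − fR·V + fR·V_g = 0
With fR = 6.16×10⁻⁵ × 1076×10³ m = 66.3 m/s:
V = [fR − √((fR)² − 4 fR V_g)]/2 = [66.3 − √(66.3² − 4×66.3×14)]/2 = 20.1 m/s
Supergeostrophic (V > V_g = 14 m/s), as expected around a high.
Converting: 20.1 m/s × 3.6 = 72 km/h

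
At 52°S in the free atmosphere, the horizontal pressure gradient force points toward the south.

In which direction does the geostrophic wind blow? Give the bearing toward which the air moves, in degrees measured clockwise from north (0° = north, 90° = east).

The pressure-gradient force points toward the south (bearing 180°).
Geostrophic balance: in the Southern Hemisphere the Coriolis force deflects motion to the left, so the geostrophic wind blows 90° to the left of the pressure-gradient force (low pressure on the right).
Rotating 180° by 90° counterclockwise gives 090° — the wind blows toward the east.

090°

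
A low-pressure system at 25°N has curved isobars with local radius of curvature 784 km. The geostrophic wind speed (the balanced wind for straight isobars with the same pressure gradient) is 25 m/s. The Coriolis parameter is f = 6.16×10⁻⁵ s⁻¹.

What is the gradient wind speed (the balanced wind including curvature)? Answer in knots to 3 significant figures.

Around a low, centrifugal force acts outward with Coriolis, so pressure-gradient force balances both:
(1/ρ)|∂P/∂n| = fV + V²/R  →  V² + fR·V − fR·V_g = 0
With fR = 6.16×10⁻⁵ × 784×10³ m = 48.3 m/s:
V = [−fR + √((fR)² + 4 fR V_g)]/2 = [−48.3 + √(48.3² + 4×48.3×25)]/2 = 18.2 m/s
Subgeostrophic (V < V_g = 25 m/s), as expected around a low.
Converting: 18.2 m/s × 1.944 = 35.3 knots

35.3 knots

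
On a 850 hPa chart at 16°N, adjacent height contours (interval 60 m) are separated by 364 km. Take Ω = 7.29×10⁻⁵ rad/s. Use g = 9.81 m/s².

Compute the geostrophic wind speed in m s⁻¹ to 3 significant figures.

40.2 m s⁻¹

Coriolis parameter at 16°N:
f = 2Ω sin φ = 2 × 7.29×10⁻⁵ × sin 16° = 4.02×10⁻⁵ s⁻¹
Height gradient: |∂Z/∂n| = 60 m / 364000 m = 1.65×10⁻⁴
On a pressure surface, geostrophic balance gives V_g = (g/f)|∂Z/∂n|:
V_g = 9.81 × 1.65×10⁻⁴ / 4.02×10⁻⁵ = 40.2 m/s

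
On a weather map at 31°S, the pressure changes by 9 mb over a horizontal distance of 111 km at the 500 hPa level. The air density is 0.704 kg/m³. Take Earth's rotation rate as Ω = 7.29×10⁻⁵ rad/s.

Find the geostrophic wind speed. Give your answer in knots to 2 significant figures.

300 knots

Coriolis parameter at 31°S:
f = 2Ω sin φ = 2 × 7.29×10⁻⁵ × sin 31° = 7.51×10⁻⁵ s⁻¹
Pressure gradient: |∂P/∂n| = 900 Pa / 111000 m = 8.11×10⁻³ Pa/m
Geostrophic balance (pressure-gradient force = Coriolis force):
V_g = (1/(fρ)) |∂P/∂n| = 8.11×10⁻³ / (7.51×10⁻⁵ × 0.704) = 153 m/s
Converting: 153 m/s × 1.944 = 300 knots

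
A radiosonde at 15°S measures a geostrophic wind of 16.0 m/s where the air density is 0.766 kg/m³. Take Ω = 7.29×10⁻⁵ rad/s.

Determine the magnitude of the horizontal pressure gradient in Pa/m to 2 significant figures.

Coriolis parameter at 15°S:
f = 2Ω sin φ = 2 × 7.29×10⁻⁵ × sin 15° = 3.77×10⁻⁵ s⁻¹
Geostrophic balance rearranged: |∂P/∂n| = f ρ V_g
|∂P/∂n| = 3.77×10⁻⁵ × 0.766 × 16.0 = 4.62×10⁻⁴ Pa/m

4.6×10⁻⁴ Pa/m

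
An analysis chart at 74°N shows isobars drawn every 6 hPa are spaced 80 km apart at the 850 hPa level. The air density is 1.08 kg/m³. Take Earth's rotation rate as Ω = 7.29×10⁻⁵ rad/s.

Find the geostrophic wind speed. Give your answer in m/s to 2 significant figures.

Coriolis parameter at 74°N:
f = 2Ω sin φ = 2 × 7.29×10⁻⁵ × sin 74° = 1.40×10⁻⁴ s⁻¹
Pressure gradient: |∂P/∂n| = 600 Pa / 80000 m = 7.50×10⁻³ Pa/m
Geostrophic balance (pressure-gradient force = Coriolis force):
V_g = (1/(fρ)) |∂P/∂n| = 7.50×10⁻³ / (1.40×10⁻⁴ × 1.08) = 49.5 m/s

50 m/s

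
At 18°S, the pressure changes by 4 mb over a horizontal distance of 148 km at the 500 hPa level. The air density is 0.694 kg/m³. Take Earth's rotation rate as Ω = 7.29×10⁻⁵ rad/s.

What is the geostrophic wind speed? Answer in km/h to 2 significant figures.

Coriolis parameter at 18°S:
f = 2Ω sin φ = 2 × 7.29×10⁻⁵ × sin 18° = 4.51×10⁻⁵ s⁻¹
Pressure gradient: |∂P/∂n| = 400 Pa / 148000 m = 2.70×10⁻³ Pa/m
Geostrophic balance (pressure-gradient force = Coriolis force):
V_g = (1/(fρ)) |∂P/∂n| = 2.70×10⁻³ / (4.51×10⁻⁵ × 0.694) = 86.4 m/s
Converting: 86.4 m/s × 3.6 = 310 km/h

310 km/h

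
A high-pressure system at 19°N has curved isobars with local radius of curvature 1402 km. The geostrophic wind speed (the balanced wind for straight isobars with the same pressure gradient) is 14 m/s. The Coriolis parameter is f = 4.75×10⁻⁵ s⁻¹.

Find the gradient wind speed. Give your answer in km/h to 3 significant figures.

Around a high, pressure-gradient force acts outward with centrifugal, so Coriolis balances both:
fV = (1/ρ)|∂P/∂n| + V²/R  →  V² − fR·V + fR·V_g = 0
With fR = 4.75×10⁻⁵ × 1402×10³ m = 66.6 m/s:
V = [fR − √((fR)² − 4 fR V_g)]/2 = [66.6 − √(66.6² − 4×66.6×14)]/2 = 20 m/s
Supergeostrophic (V > V_g = 14 m/s), as expected around a high.
Converting: 20 m/s × 3.6 = 72.1 km/h

72.1 km/h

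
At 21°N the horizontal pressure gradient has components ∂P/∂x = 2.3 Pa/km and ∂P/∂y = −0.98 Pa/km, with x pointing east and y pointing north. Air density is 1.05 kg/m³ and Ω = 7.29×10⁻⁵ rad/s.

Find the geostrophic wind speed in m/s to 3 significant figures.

Coriolis parameter at 21°N:
f = 2Ω sin φ = 2 × 7.29×10⁻⁵ × sin 21° = 5.23×10⁻⁵ s⁻¹
Component geostrophic relations (x east, y north):
u_g = −(1/(fρ)) ∂P/∂y,  v_g = (1/(fρ)) ∂P/∂x
u_g = −(−0.98×10⁻³)/(5.23×10⁻⁵ × 1.05) = 17.9 m/s;  v_g = (2.3×10⁻³)/(5.23×10⁻⁵ × 1.05) = 41.9 m/s
|V_g| = √(u_g² + v_g²) = 45.6 m/s

45.6 m/s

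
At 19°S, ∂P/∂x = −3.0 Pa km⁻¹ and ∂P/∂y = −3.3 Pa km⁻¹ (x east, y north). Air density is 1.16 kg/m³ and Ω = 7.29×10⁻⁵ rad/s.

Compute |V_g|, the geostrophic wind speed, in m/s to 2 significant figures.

81 m/s

Coriolis parameter at 19°S:
f = 2Ω sin φ = 2 × 7.29×10⁻⁵ × sin 19° = 4.75×10⁻⁵ s⁻¹
In the Southern Hemisphere f is negative: f = −4.75×10⁻⁵ s⁻¹.
Component geostrophic relations (x east, y north):
u_g = −(1/(fρ)) ∂P/∂y,  v_g = (1/(fρ)) ∂P/∂x
u_g = −(−3.3×10⁻³)/(−4.75×10⁻⁵ × 1.16) = −59.9 m/s;  v_g = (−3.0×10⁻³)/(−4.75×10⁻⁵ × 1.16) = 54.5 m/s
|V_g| = √(u_g² + v_g²) = 81.0 m/s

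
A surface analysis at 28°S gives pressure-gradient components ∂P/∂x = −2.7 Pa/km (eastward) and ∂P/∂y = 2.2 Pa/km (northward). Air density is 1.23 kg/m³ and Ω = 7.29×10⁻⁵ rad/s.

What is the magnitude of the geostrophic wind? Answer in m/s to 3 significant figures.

Coriolis parameter at 28°S:
f = 2Ω sin φ = 2 × 7.29×10⁻⁵ × sin 28° = 6.84×10⁻⁵ s⁻¹
In the Southern Hemisphere f is negative: f = −6.84×10⁻⁵ s⁻¹.
Component geostrophic relations (x east, y north):
u_g = −(1/(fρ)) ∂P/∂y,  v_g = (1/(fρ)) ∂P/∂x
u_g = −(2.2×10⁻³)/(−6.84×10⁻⁵ × 1.23) = 26.1 m/s;  v_g = (−2.7×10⁻³)/(−6.84×10⁻⁵ × 1.23) = 32.1 m/s
|V_g| = √(u_g² + v_g²) = 41.4 m/s

41.4 m/s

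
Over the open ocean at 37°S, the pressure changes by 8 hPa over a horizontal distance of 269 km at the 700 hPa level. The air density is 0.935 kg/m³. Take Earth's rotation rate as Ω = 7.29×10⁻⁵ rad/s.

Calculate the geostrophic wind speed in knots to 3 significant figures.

Coriolis parameter at 37°S:
f = 2Ω sin φ = 2 × 7.29×10⁻⁵ × sin 37° = 8.77×10⁻⁵ s⁻¹
Pressure gradient: |∂P/∂n| = 800 Pa / 269000 m = 2.97×10⁻³ Pa/m
Geostrophic balance (pressure-gradient force = Coriolis force):
V_g = (1/(fρ)) |∂P/∂n| = 2.97×10⁻³ / (8.77×10⁻⁵ × 0.935) = 36.2 m/s
Converting: 36.2 m/s × 1.944 = 70.5 knots

70.5 knots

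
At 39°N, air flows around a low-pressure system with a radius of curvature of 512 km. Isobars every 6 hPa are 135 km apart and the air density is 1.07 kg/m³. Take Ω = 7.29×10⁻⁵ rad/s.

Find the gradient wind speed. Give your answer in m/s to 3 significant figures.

28.3 m/s

Coriolis parameter at 39°N:
f = 2Ω sin φ = 2 × 7.29×10⁻⁵ × sin 39° = 9.18×10⁻⁵ s⁻¹
Pressure gradient: |∂P/∂n| = 600 Pa / 135000 m = 4.44×10⁻³ Pa/m
Geostrophic speed: V_g = |∂P/∂n|/(fρ) = 4.44×10⁻³/(9.18×10⁻⁵ × 1.07) = 45.3 m/s
Around a low, centrifugal force acts outward with Coriolis, so pressure-gradient force balances both:
(1/ρ)|∂P/∂n| = fV + V²/R  →  V² + fR·V − fR·V_g = 0
With fR = 9.18×10⁻⁵ × 512×10³ m = 47.0 m/s:
V = [−fR + √((fR)² + 4 fR V_g)]/2 = [−47.0 + √(47.0² + 4×47.0×45.3)]/2 = 28.3 m/s
Subgeostrophic (V < V_g = 45.3 m/s), as expected around a low.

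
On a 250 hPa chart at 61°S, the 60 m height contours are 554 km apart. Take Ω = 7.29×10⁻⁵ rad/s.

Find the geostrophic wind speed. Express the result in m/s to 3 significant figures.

8.33 m/s

Coriolis parameter at 61°S:
f = 2Ω sin φ = 2 × 7.29×10⁻⁵ × sin 61° = 1.28×10⁻⁴ s⁻¹
Height gradient: |∂Z/∂n| = 60 m / 554000 m = 1.08×10⁻⁴
On a pressure surface, geostrophic balance gives V_g = (g/f)|∂Z/∂n|:
V_g = 9.81 × 1.08×10⁻⁴ / 1.28×10⁻⁴ = 8.33 m/s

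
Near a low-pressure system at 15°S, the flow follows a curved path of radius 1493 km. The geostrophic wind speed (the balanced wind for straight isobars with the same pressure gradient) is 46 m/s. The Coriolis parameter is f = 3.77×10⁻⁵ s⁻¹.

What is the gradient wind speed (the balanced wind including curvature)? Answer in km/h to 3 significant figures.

Around a low, centrifugal force acts outward with Coriolis, so pressure-gradient force balances both:
(1/ρ)|∂P/∂n| = fV + V²/R  →  V² + fR·V − fR·V_g = 0
With fR = 3.77×10⁻⁵ × 1493×10³ m = 56.3 m/s:
V = [−fR + √((fR)² + 4 fR V_g)]/2 = [−56.3 + √(56.3² + 4×56.3×46)]/2 = 30 m/s
Subgeostrophic (V < V_g = 46 m/s), as expected around a low.
Converting: 30 m/s × 3.6 = 108 km/h

108 km/h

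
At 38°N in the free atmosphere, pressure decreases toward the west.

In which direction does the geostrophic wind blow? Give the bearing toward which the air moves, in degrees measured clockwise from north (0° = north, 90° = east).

The pressure-gradient force points toward the west (bearing 270°).
Geostrophic balance: in the Northern Hemisphere the Coriolis force deflects motion to the right, so the geostrophic wind blows 90° to the right of the pressure-gradient force (low pressure on the left).
Rotating 270° by 90° clockwise gives 000° — the wind blows toward the north.

000°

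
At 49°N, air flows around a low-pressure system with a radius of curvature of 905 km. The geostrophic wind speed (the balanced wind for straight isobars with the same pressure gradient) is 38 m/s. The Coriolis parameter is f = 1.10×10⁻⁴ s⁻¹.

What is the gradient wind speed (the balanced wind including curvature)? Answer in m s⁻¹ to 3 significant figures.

29.3 m s⁻¹

Around a low, centrifugal force acts outward with Coriolis, so pressure-gradient force balances both:
(1/ρ)|∂P/∂n| = fV + V²/R  →  V² + fR·V − fR·V_g = 0
With fR = 1.10×10⁻⁴ × 905×10³ m = 99.5 m/s:
V = [−fR + √((fR)² + 4 fR V_g)]/2 = [−99.5 + √(99.5² + 4×99.5×38)]/2 = 29.3 m/s
Subgeostrophic (V < V_g = 38 m/s), as expected around a low.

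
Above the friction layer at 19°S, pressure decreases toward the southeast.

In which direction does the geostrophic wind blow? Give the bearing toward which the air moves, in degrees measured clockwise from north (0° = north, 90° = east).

The pressure-gradient force points toward the southeast (bearing 135°).
Geostrophic balance: in the Southern Hemisphere the Coriolis force deflects motion to the left, so the geostrophic wind blows 90° to the left of the pressure-gradient force (low pressure on the right).
Rotating 135° by 90° counterclockwise gives 045° — the wind blows toward the northeast.

045°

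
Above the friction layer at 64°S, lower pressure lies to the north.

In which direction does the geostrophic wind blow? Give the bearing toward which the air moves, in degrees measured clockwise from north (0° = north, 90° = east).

270°

The pressure-gradient force points toward the north (bearing 000°).
Geostrophic balance: in the Southern Hemisphere the Coriolis force deflects motion to the left, so the geostrophic wind blows 90° to the left of the pressure-gradient force (low pressure on the right).
Rotating 000° by 90° counterclockwise gives 270° — the wind blows toward the west.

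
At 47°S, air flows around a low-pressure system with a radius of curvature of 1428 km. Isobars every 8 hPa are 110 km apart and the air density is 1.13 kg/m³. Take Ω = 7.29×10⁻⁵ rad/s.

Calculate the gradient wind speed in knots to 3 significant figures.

Coriolis parameter at 47°S:
f = 2Ω sin φ = 2 × 7.29×10⁻⁵ × sin 47° = 1.07×10⁻⁴ s⁻¹
Pressure gradient: |∂P/∂n| = 800 Pa / 110000 m = 7.27×10⁻³ Pa/m
Geostrophic speed: V_g = |∂P/∂n|/(fρ) = 7.27×10⁻³/(1.07×10⁻⁴ × 1.13) = 60.4 m/s
Around a low, centrifugal force acts outward with Coriolis, so pressure-gradient force balances both:
(1/ρ)|∂P/∂n| = fV + V²/R  →  V² + fR·V − fR·V_g = 0
With fR = 1.07×10⁻⁴ × 1428×10³ m = 152 m/s:
V = [−fR + √((fR)² + 4 fR V_g)]/2 = [−152 + √(152² + 4×152×60.4)]/2 = 46.3 m/s
Subgeostrophic (V < V_g = 60.4 m/s), as expected around a low.
Converting: 46.3 m/s × 1.944 = 90.0 knots

90.0 knots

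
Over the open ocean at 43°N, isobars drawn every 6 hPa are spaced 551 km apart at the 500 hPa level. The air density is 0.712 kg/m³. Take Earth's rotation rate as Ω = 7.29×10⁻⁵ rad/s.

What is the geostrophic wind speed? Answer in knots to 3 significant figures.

Coriolis parameter at 43°N:
f = 2Ω sin φ = 2 × 7.29×10⁻⁵ × sin 43° = 9.94×10⁻⁵ s⁻¹
Pressure gradient: |∂P/∂n| = 600 Pa / 551000 m = 1.09×10⁻³ Pa/m
Geostrophic balance (pressure-gradient force = Coriolis force):
V_g = (1/(fρ)) |∂P/∂n| = 1.09×10⁻³ / (9.94×10⁻⁵ × 0.712) = 15.4 m/s
Converting: 15.4 m/s × 1.944 = 29.9 knots

29.9 knots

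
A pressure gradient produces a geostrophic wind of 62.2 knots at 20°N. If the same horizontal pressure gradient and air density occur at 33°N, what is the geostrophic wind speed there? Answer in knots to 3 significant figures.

With the same pressure gradient and density, V_g ∝ 1/f ∝ 1/sin φ.
V₂ = V₁ · sin φ₁ / sin φ₂ = 62.2 × sin 20° / sin 33°
V₂ = 62.2 × 0.3420/0.5446 = 39.1 knots

39.1 knots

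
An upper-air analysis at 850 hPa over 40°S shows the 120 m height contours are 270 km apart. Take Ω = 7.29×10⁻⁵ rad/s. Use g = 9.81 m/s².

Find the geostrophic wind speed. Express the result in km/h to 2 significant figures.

Coriolis parameter at 40°S:
f = 2Ω sin φ = 2 × 7.29×10⁻⁵ × sin 40° = 9.37×10⁻⁵ s⁻¹
Height gradient: |∂Z/∂n| = 120 m / 270000 m = 4.44×10⁻⁴
On a pressure surface, geostrophic balance gives V_g = (g/f)|∂Z/∂n|:
V_g = 9.81 × 4.44×10⁻⁴ / 9.37×10⁻⁵ = 46.5 m/s
Converting: 46.5 m/s × 3.6 = 170 km/h

170 km/h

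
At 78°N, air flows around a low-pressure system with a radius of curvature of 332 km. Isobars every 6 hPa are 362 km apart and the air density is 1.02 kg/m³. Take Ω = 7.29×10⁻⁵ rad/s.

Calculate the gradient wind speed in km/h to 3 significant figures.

Coriolis parameter at 78°N:
f = 2Ω sin φ = 2 × 7.29×10⁻⁵ × sin 78° = 1.43×10⁻⁴ s⁻¹
Pressure gradient: |∂P/∂n| = 600 Pa / 362000 m = 1.66×10⁻³ Pa/m
Geostrophic speed: V_g = |∂P/∂n|/(fρ) = 1.66×10⁻³/(1.43×10⁻⁴ × 1.02) = 11.4 m/s
Around a low, centrifugal force acts outward with Coriolis, so pressure-gradient force balances both:
(1/ρ)|∂P/∂n| = fV + V²/R  →  V² + fR·V − fR·V_g = 0
With fR = 1.43×10⁻⁴ × 332×10³ m = 47.3 m/s:
V = [−fR + √((fR)² + 4 fR V_g)]/2 = [−47.3 + √(47.3² + 4×47.3×11.4)]/2 = 9.49 m/s
Subgeostrophic (V < V_g = 11.4 m/s), as expected around a low.
Converting: 9.49 m/s × 3.6 = 34.2 km/h

34.2 km/h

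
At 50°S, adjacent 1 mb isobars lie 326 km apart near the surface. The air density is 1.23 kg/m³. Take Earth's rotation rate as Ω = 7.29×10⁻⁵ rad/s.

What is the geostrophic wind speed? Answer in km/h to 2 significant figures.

8.0 km/h

Coriolis parameter at 50°S:
f = 2Ω sin φ = 2 × 7.29×10⁻⁵ × sin 50° = 1.12×10⁻⁴ s⁻¹
Pressure gradient: |∂P/∂n| = 100 Pa / 326000 m = 3.07×10⁻⁴ Pa/m
Geostrophic balance (pressure-gradient force = Coriolis force):
V_g = (1/(fρ)) |∂P/∂n| = 3.07×10⁻⁴ / (1.12×10⁻⁴ × 1.23) = 2.23 m/s
Converting: 2.23 m/s × 3.6 = 8.0 km/h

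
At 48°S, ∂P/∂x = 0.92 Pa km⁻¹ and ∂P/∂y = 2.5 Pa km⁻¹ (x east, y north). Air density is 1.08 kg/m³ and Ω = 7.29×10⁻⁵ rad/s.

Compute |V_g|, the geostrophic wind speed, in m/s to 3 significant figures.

Coriolis parameter at 48°S:
f = 2Ω sin φ = 2 × 7.29×10⁻⁵ × sin 48° = 1.08×10⁻⁴ s⁻¹
In the Southern Hemisphere f is negative: f = −1.08×10⁻⁴ s⁻¹.
Component geostrophic relations (x east, y north):
u_g = −(1/(fρ)) ∂P/∂y,  v_g = (1/(fρ)) ∂P/∂x
u_g = −(2.5×10⁻³)/(−1.08×10⁻⁴ × 1.08) = 21.4 m/s;  v_g = (0.92×10⁻³)/(−1.08×10⁻⁴ × 1.08) = −7.86 m/s
|V_g| = √(u_g² + v_g²) = 22.8 m/s

22.8 m/s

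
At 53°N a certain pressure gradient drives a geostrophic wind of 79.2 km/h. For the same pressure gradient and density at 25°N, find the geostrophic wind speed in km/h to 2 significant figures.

150 km/h

With the same pressure gradient and density, V_g ∝ 1/f ∝ 1/sin φ.
V₂ = V₁ · sin φ₁ / sin φ₂ = 79.2 × sin 53° / sin 25°
V₂ = 79.2 × 0.7986/0.4226 = 150 km/h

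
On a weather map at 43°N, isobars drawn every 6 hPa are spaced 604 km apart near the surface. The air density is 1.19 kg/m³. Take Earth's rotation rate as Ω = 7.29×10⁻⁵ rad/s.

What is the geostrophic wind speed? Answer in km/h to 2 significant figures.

30 km/h

Coriolis parameter at 43°N:
f = 2Ω sin φ = 2 × 7.29×10⁻⁵ × sin 43° = 9.94×10⁻⁵ s⁻¹
Pressure gradient: |∂P/∂n| = 600 Pa / 604000 m = 9.93×10⁻⁴ Pa/m
Geostrophic balance (pressure-gradient force = Coriolis force):
V_g = (1/(fρ)) |∂P/∂n| = 9.93×10⁻⁴ / (9.94×10⁻⁵ × 1.19) = 8.40 m/s
Converting: 8.40 m/s × 3.6 = 30 km/h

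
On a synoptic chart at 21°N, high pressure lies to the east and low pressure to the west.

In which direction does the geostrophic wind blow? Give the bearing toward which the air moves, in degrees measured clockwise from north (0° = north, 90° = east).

The pressure-gradient force points toward the west (bearing 270°).
Geostrophic balance: in the Northern Hemisphere the Coriolis force deflects motion to the right, so the geostrophic wind blows 90° to the right of the pressure-gradient force (low pressure on the left).
Rotating 270° by 90° clockwise gives 000° — the wind blows toward the north.

000°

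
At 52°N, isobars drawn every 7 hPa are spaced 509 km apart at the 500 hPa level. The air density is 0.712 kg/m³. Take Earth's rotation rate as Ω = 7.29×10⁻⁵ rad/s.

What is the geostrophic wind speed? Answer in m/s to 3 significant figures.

16.8 m/s

Coriolis parameter at 52°N:
f = 2Ω sin φ = 2 × 7.29×10⁻⁵ × sin 52° = 1.15×10⁻⁴ s⁻¹
Pressure gradient: |∂P/∂n| = 700 Pa / 509000 m = 1.38×10⁻³ Pa/m
Geostrophic balance (pressure-gradient force = Coriolis force):
V_g = (1/(fρ)) |∂P/∂n| = 1.38×10⁻³ / (1.15×10⁻⁴ × 0.712) = 16.8 m/s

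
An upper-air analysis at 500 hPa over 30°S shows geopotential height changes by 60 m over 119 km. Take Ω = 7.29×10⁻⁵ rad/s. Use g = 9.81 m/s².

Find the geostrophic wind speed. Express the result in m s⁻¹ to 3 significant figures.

Coriolis parameter at 30°S:
f = 2Ω sin φ = 2 × 7.29×10⁻⁵ × sin 30° = 7.29×10⁻⁵ s⁻¹
Height gradient: |∂Z/∂n| = 60 m / 119000 m = 5.04×10⁻⁴
On a pressure surface, geostrophic balance gives V_g = (g/f)|∂Z/∂n|:
V_g = 9.81 × 5.04×10⁻⁴ / 7.29×10⁻⁵ = 67.8 m/s

67.8 m s⁻¹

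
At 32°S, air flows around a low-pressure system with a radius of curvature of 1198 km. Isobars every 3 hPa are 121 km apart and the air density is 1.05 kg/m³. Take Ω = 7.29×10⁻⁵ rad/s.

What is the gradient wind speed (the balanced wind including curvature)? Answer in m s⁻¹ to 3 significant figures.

24.2 m s⁻¹

Coriolis parameter at 32°S:
f = 2Ω sin φ = 2 × 7.29×10⁻⁵ × sin 32° = 7.73×10⁻⁵ s⁻¹
Pressure gradient: |∂P/∂n| = 300 Pa / 121000 m = 2.48×10⁻³ Pa/m
Geostrophic speed: V_g = |∂P/∂n|/(fρ) = 2.48×10⁻³/(7.73×10⁻⁵ × 1.05) = 30.6 m/s
Around a low, centrifugal force acts outward with Coriolis, so pressure-gradient force balances both:
(1/ρ)|∂P/∂n| = fV + V²/R  →  V² + fR·V − fR·V_g = 0
With fR = 7.73×10⁻⁵ × 1198×10³ m = 92.6 m/s:
V = [−fR + √((fR)² + 4 fR V_g)]/2 = [−92.6 + √(92.6² + 4×92.6×30.6)]/2 = 24.2 m/s
Subgeostrophic (V < V_g = 30.6 m/s), as expected around a low.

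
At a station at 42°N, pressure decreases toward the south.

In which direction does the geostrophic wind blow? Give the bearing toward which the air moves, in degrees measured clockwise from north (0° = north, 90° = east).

270°

The pressure-gradient force points toward the south (bearing 180°).
Geostrophic balance: in the Northern Hemisphere the Coriolis force deflects motion to the right, so the geostrophic wind blows 90° to the right of the pressure-gradient force (low pressure on the left).
Rotating 180° by 90° clockwise gives 270° — the wind blows toward the west.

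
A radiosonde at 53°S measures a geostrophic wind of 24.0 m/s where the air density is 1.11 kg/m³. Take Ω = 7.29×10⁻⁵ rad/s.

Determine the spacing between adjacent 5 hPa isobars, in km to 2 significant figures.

160 km

Coriolis parameter at 53°S:
f = 2Ω sin φ = 2 × 7.29×10⁻⁵ × sin 53° = 1.16×10⁻⁴ s⁻¹
Geostrophic balance rearranged: |∂P/∂n| = f ρ V_g
|∂P/∂n| = 1.16×10⁻⁴ × 1.11 × 24.0 = 3.10×10⁻³ Pa/m
Isobar spacing: Δn = ΔP/|∂P/∂n| = 500 Pa / 3.10×10⁻³ Pa/m = 161187 m ≈ 160 km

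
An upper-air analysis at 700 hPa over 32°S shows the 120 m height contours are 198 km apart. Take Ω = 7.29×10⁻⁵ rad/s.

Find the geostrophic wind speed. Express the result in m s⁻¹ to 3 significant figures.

Coriolis parameter at 32°S:
f = 2Ω sin φ = 2 × 7.29×10⁻⁵ × sin 32° = 7.73×10⁻⁵ s⁻¹
Height gradient: |∂Z/∂n| = 120 m / 198000 m = 6.06×10⁻⁴
On a pressure surface, geostrophic balance gives V_g = (g/f)|∂Z/∂n|:
V_g = 9.81 × 6.06×10⁻⁴ / 7.73×10⁻⁵ = 77.0 m/s

77.0 m s⁻¹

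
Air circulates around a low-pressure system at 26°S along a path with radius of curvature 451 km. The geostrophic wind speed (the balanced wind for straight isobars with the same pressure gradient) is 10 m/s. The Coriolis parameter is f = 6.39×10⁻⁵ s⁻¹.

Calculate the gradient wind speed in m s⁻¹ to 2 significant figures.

7.9 m s⁻¹

Around a low, centrifugal force acts outward with Coriolis, so pressure-gradient force balances both:
(1/ρ)|∂P/∂n| = fV + V²/R  →  V² + fR·V − fR·V_g = 0
With fR = 6.39×10⁻⁵ × 451×10³ m = 28.8 m/s:
V = [−fR + √((fR)² + 4 fR V_g)]/2 = [−28.8 + √(28.8² + 4×28.8×10)]/2 = 7.86 m/s
Subgeostrophic (V < V_g = 10 m/s), as expected around a low.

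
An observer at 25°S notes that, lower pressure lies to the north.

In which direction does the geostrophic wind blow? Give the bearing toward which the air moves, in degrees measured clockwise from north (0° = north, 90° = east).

The pressure-gradient force points toward the north (bearing 000°).
Geostrophic balance: in the Southern Hemisphere the Coriolis force deflects motion to the left, so the geostrophic wind blows 90° to the left of the pressure-gradient force (low pressure on the right).
Rotating 000° by 90° counterclockwise gives 270° — the wind blows toward the west.

270°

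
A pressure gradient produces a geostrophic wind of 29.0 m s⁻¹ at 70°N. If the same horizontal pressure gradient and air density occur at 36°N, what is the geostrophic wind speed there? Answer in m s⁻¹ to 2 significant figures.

With the same pressure gradient and density, V_g ∝ 1/f ∝ 1/sin φ.
V₂ = V₁ · sin φ₁ / sin φ₂ = 29.0 × sin 70° / sin 36°
V₂ = 29.0 × 0.9397/0.5878 = 46 m s⁻¹

46 m s⁻¹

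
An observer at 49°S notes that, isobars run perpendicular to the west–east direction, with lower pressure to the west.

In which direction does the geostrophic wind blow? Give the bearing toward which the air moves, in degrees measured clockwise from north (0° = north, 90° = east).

180°

The pressure-gradient force points toward the west (bearing 270°).
Geostrophic balance: in the Southern Hemisphere the Coriolis force deflects motion to the left, so the geostrophic wind blows 90° to the left of the pressure-gradient force (low pressure on the right).
Rotating 270° by 90° counterclockwise gives 180° — the wind blows toward the south.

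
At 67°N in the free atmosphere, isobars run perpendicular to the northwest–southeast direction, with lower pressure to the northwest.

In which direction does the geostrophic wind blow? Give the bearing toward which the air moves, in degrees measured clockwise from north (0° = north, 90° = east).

The pressure-gradient force points toward the northwest (bearing 315°).
Geostrophic balance: in the Northern Hemisphere the Coriolis force deflects motion to the right, so the geostrophic wind blows 90° to the right of the pressure-gradient force (low pressure on the left).
Rotating 315° by 90° clockwise gives 045° — the wind blows toward the northeast.

045°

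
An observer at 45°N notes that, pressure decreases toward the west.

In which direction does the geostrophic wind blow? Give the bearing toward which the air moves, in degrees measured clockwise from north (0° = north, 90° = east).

000°

The pressure-gradient force points toward the west (bearing 270°).
Geostrophic balance: in the Northern Hemisphere the Coriolis force deflects motion to the right, so the geostrophic wind blows 90° to the right of the pressure-gradient force (low pressure on the left).
Rotating 270° by 90° clockwise gives 000° — the wind blows toward the north.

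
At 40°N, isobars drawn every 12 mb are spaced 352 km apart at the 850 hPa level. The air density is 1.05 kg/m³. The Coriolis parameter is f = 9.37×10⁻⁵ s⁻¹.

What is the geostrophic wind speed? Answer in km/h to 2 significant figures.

120 km/h

Pressure gradient: |∂P/∂n| = 1200 Pa / 352000 m = 3.41×10⁻³ Pa/m
Geostrophic balance (pressure-gradient force = Coriolis force):
V_g = (1/(fρ)) |∂P/∂n| = 3.41×10⁻³ / (9.37×10⁻⁵ × 1.05) = 34.7 m/s
Converting: 34.7 m/s × 3.6 = 120 km/h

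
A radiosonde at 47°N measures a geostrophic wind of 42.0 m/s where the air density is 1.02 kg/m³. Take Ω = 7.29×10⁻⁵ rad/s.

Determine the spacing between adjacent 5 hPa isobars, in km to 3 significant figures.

109 km

Coriolis parameter at 47°N:
f = 2Ω sin φ = 2 × 7.29×10⁻⁵ × sin 47° = 1.07×10⁻⁴ s⁻¹
Geostrophic balance rearranged: |∂P/∂n| = f ρ V_g
|∂P/∂n| = 1.07×10⁻⁴ × 1.02 × 42.0 = 4.57×10⁻³ Pa/m
Isobar spacing: Δn = ΔP/|∂P/∂n| = 500 Pa / 4.57×10⁻³ Pa/m = 109455 m ≈ 109 km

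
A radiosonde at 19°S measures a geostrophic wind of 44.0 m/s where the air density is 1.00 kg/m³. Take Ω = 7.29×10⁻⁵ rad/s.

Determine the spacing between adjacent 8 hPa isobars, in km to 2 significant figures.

Coriolis parameter at 19°S:
f = 2Ω sin φ = 2 × 7.29×10⁻⁵ × sin 19° = 4.75×10⁻⁵ s⁻¹
Geostrophic balance rearranged: |∂P/∂n| = f ρ V_g
|∂P/∂n| = 4.75×10⁻⁵ × 1.00 × 44.0 = 2.09×10⁻³ Pa/m
Isobar spacing: Δn = ΔP/|∂P/∂n| = 800 Pa / 2.09×10⁻³ Pa/m = 383034 m ≈ 380 km

380 km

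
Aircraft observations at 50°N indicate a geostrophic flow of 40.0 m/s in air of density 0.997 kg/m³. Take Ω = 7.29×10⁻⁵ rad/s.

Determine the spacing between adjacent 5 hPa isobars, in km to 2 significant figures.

Coriolis parameter at 50°N:
f = 2Ω sin φ = 2 × 7.29×10⁻⁵ × sin 50° = 1.12×10⁻⁴ s⁻¹
Geostrophic balance rearranged: |∂P/∂n| = f ρ V_g
|∂P/∂n| = 1.12×10⁻⁴ × 0.997 × 40.0 = 4.45×10⁻³ Pa/m
Isobar spacing: Δn = ΔP/|∂P/∂n| = 500 Pa / 4.45×10⁻³ Pa/m = 112254 m ≈ 110 km

110 km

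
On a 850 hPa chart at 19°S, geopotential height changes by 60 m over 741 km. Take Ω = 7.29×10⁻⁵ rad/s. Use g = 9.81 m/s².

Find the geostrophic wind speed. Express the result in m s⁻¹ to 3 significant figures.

Coriolis parameter at 19°S:
f = 2Ω sin φ = 2 × 7.29×10⁻⁵ × sin 19° = 4.75×10⁻⁵ s⁻¹
Height gradient: |∂Z/∂n| = 60 m / 741000 m = 8.10×10⁻⁵
On a pressure surface, geostrophic balance gives V_g = (g/f)|∂Z/∂n|:
V_g = 9.81 × 8.10×10⁻⁵ / 4.75×10⁻⁵ = 16.7 m/s

16.7 m s⁻¹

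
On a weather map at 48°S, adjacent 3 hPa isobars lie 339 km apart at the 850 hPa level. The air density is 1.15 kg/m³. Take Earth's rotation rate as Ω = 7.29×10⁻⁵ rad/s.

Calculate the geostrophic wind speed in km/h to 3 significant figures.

25.6 km/h

Coriolis parameter at 48°S:
f = 2Ω sin φ = 2 × 7.29×10⁻⁵ × sin 48° = 1.08×10⁻⁴ s⁻¹
Pressure gradient: |∂P/∂n| = 300 Pa / 339000 m = 8.85×10⁻⁴ Pa/m
Geostrophic balance (pressure-gradient force = Coriolis force):
V_g = (1/(fρ)) |∂P/∂n| = 8.85×10⁻⁴ / (1.08×10⁻⁴ × 1.15) = 7.10 m/s
Converting: 7.10 m/s × 3.6 = 25.6 km/h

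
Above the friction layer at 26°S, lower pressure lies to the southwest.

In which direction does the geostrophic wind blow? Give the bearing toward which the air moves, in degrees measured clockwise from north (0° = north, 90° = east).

135°

The pressure-gradient force points toward the southwest (bearing 225°).
Geostrophic balance: in the Southern Hemisphere the Coriolis force deflects motion to the left, so the geostrophic wind blows 90° to the left of the pressure-gradient force (low pressure on the right).
Rotating 225° by 90° counterclockwise gives 135° — the wind blows toward the southeast.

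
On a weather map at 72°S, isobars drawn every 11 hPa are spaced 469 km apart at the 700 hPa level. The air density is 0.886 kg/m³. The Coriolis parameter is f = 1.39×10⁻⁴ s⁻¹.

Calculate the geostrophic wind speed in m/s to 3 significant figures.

Pressure gradient: |∂P/∂n| = 1100 Pa / 469000 m = 2.35×10⁻³ Pa/m
Geostrophic balance (pressure-gradient force = Coriolis force):
V_g = (1/(fρ)) |∂P/∂n| = 2.35×10⁻³ / (1.39×10⁻⁴ × 0.886) = 19.0 m/s

19.0 m/s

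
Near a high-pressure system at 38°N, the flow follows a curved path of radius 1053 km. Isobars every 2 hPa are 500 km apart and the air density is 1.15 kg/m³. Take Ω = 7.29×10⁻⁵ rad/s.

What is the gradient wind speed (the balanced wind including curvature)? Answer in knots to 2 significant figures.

Coriolis parameter at 38°N:
f = 2Ω sin φ = 2 × 7.29×10⁻⁵ × sin 38° = 8.98×10⁻⁵ s⁻¹
Pressure gradient: |∂P/∂n| = 200 Pa / 500000 m = 4.00×10⁻⁴ Pa/m
Geostrophic speed: V_g = |∂P/∂n|/(fρ) = 4.00×10⁻⁴/(8.98×10⁻⁵ × 1.15) = 3.87 m/s
Around a high, pressure-gradient force acts outward with centrifugal, so Coriolis balances both:
fV = (1/ρ)|∂P/∂n| + V²/R  →  V² − fR·V + fR·V_g = 0
With fR = 8.98×10⁻⁵ × 1053×10³ m = 94.5 m/s:
V = [fR − √((fR)² − 4 fR V_g)]/2 = [94.5 − √(94.5² − 4×94.5×3.87)]/2 = 4.05 m/s
Supergeostrophic (V > V_g = 3.87 m/s), as expected around a high.
Converting: 4.05 m/s × 1.944 = 7.9 knots

7.9 knots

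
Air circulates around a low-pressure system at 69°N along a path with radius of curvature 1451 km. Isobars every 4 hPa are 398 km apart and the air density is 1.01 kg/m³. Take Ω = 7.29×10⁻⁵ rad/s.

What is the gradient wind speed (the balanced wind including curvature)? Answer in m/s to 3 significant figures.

Coriolis parameter at 69°N:
f = 2Ω sin φ = 2 × 7.29×10⁻⁵ × sin 69° = 1.36×10⁻⁴ s⁻¹
Pressure gradient: |∂P/∂n| = 400 Pa / 398000 m = 1.01×10⁻³ Pa/m
Geostrophic speed: V_g = |∂P/∂n|/(fρ) = 1.01×10⁻³/(1.36×10⁻⁴ × 1.01) = 7.31 m/s
Around a low, centrifugal force acts outward with Coriolis, so pressure-gradient force balances both:
(1/ρ)|∂P/∂n| = fV + V²/R  →  V² + fR·V − fR·V_g = 0
With fR = 1.36×10⁻⁴ × 1451×10³ m = 198 m/s:
V = [−fR + √((fR)² + 4 fR V_g)]/2 = [−198 + √(198² + 4×198×7.31)]/2 = 7.06 m/s
Subgeostrophic (V < V_g = 7.31 m/s), as expected around a low.

7.06 m/s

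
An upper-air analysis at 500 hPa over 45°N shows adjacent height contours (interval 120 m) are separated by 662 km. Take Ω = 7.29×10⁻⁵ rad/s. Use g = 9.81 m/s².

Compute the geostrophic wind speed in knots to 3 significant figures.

33.5 knots

Coriolis parameter at 45°N:
f = 2Ω sin φ = 2 × 7.29×10⁻⁵ × sin 45° = 1.03×10⁻⁴ s⁻¹
Height gradient: |∂Z/∂n| = 120 m / 662000 m = 1.81×10⁻⁴
On a pressure surface, geostrophic balance gives V_g = (g/f)|∂Z/∂n|:
V_g = 9.81 × 1.81×10⁻⁴ / 1.03×10⁻⁴ = 17.2 m/s
Converting: 17.2 m/s × 1.944 = 33.5 knots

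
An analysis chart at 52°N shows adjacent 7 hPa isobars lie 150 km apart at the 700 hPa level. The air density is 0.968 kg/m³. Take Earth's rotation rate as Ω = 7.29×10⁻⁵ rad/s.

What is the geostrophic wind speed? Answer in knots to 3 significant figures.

81.6 knots

Coriolis parameter at 52°N:
f = 2Ω sin φ = 2 × 7.29×10⁻⁵ × sin 52° = 1.15×10⁻⁴ s⁻¹
Pressure gradient: |∂P/∂n| = 700 Pa / 150000 m = 4.67×10⁻³ Pa/m
Geostrophic balance (pressure-gradient force = Coriolis force):
V_g = (1/(fρ)) |∂P/∂n| = 4.67×10⁻³ / (1.15×10⁻⁴ × 0.968) = 42.0 m/s
Converting: 42.0 m/s × 1.944 = 81.6 knots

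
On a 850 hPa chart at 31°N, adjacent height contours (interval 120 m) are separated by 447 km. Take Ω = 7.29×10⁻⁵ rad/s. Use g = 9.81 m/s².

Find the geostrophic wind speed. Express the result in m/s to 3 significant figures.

Coriolis parameter at 31°N:
f = 2Ω sin φ = 2 × 7.29×10⁻⁵ × sin 31° = 7.51×10⁻⁵ s⁻¹
Height gradient: |∂Z/∂n| = 120 m / 447000 m = 2.68×10⁻⁴
On a pressure surface, geostrophic balance gives V_g = (g/f)|∂Z/∂n|:
V_g = 9.81 × 2.68×10⁻⁴ / 7.51×10⁻⁵ = 35.1 m/s

35.1 m/s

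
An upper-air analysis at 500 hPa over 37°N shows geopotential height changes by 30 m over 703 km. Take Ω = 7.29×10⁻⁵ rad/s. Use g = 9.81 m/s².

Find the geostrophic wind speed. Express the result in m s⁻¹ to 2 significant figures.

4.8 m s⁻¹

Coriolis parameter at 37°N:
f = 2Ω sin φ = 2 × 7.29×10⁻⁵ × sin 37° = 8.77×10⁻⁵ s⁻¹
Height gradient: |∂Z/∂n| = 30 m / 703000 m = 4.27×10⁻⁵
On a pressure surface, geostrophic balance gives V_g = (g/f)|∂Z/∂n|:
V_g = 9.81 × 4.27×10⁻⁵ / 8.77×10⁻⁵ = 4.77 m/s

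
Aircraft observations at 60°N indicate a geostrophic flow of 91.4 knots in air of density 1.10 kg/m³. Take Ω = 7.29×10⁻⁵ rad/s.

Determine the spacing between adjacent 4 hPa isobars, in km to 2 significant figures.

61 km

Coriolis parameter at 60°N:
f = 2Ω sin φ = 2 × 7.29×10⁻⁵ × sin 60° = 1.26×10⁻⁴ s⁻¹
Wind speed in SI: 91.4 knots = 47.0 m/s
Geostrophic balance rearranged: |∂P/∂n| = f ρ V_g
|∂P/∂n| = 1.26×10⁻⁴ × 1.10 × 47.0 = 6.53×10⁻³ Pa/m
Isobar spacing: Δn = ΔP/|∂P/∂n| = 400 Pa / 6.53×10⁻³ Pa/m = 61248 m ≈ 61 km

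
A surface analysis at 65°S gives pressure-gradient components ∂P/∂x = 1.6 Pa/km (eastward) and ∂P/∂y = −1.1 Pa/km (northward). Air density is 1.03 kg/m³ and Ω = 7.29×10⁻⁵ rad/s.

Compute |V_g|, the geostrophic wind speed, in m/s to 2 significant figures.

Coriolis parameter at 65°S:
f = 2Ω sin φ = 2 × 7.29×10⁻⁵ × sin 65° = 1.32×10⁻⁴ s⁻¹
In the Southern Hemisphere f is negative: f = −1.32×10⁻⁴ s⁻¹.
Component geostrophic relations (x east, y north):
u_g = −(1/(fρ)) ∂P/∂y,  v_g = (1/(fρ)) ∂P/∂x
u_g = −(−1.1×10⁻³)/(−1.32×10⁻⁴ × 1.03) = −8.08 m/s;  v_g = (1.6×10⁻³)/(−1.32×10⁻⁴ × 1.03) = −11.8 m/s
|V_g| = √(u_g² + v_g²) = 14.3 m/s

14 m/s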